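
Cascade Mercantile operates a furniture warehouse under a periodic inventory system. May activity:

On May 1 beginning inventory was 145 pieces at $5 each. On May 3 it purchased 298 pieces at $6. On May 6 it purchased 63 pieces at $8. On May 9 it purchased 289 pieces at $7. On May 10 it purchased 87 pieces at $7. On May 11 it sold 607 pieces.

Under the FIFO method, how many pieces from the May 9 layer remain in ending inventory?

188

May 11, 607 sold [FIFO — oldest first]: 145 @ $5 + 298 @ $6 + 63 @ $8 + 101 @ $7 = $3,724
Ending inventory: 188 @ $7 + 87 @ $7 = $1,925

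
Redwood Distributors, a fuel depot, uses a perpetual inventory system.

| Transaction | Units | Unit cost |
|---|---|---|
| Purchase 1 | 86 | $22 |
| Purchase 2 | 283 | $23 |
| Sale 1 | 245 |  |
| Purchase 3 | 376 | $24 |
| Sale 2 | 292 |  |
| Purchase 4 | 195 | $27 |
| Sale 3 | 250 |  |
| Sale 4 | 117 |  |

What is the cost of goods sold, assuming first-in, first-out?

Sale 1 (245) [FIFO — oldest first]: 86 @ $22 + 159 @ $23 = $5,549
Sale 2 (292) [FIFO — oldest first]: 124 @ $23 + 168 @ $24 = $6,884
Sale 3 (250) [FIFO — oldest first]: 208 @ $24 + 42 @ $27 = $6,126
Sale 4 (117) [FIFO — oldest first]: 117 @ $27 = $3,159
Total COGS = $5,549 + $6,884 + $6,126 + $3,159 = $21,718
Ending inventory: 36 @ $27 = $972

COGS = $21,718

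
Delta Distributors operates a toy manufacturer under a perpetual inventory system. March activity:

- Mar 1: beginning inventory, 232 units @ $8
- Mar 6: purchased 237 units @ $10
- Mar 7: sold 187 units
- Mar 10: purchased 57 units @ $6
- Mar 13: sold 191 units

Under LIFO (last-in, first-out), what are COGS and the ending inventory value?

Mar 7, 187 sold [LIFO — newest first]: 187 @ $10 = $1,870
Mar 13, 191 sold [LIFO — newest first]: 57 @ $6 + 50 @ $10 + 84 @ $8 = $1,514
Total COGS = $1,870 + $1,514 = $3,384
Ending inventory: 148 @ $8 = $1,184

COGS = $3,384; ending inventory = $1,184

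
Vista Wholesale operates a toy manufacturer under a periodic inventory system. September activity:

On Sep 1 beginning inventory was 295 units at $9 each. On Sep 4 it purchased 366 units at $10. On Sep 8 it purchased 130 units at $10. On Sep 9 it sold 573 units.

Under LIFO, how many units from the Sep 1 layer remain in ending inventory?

Sep 9, 573 sold [LIFO — newest first]: 130 @ $10 + 366 @ $10 + 77 @ $9 = $5,653
Ending inventory: 218 @ $9 = $1,962
Check: goods available $7,615 = COGS $5,653 + ending $1,962

218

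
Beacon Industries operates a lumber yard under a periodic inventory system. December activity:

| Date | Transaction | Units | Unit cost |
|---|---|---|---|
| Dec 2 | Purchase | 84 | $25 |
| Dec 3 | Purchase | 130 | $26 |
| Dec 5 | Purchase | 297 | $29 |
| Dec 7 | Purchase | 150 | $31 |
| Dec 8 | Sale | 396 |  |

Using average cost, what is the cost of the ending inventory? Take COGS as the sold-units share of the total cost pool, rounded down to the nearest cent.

Ending inventory = $7,514.22

Dec 8, sell 396: 396/661 × $18,743.00 → $11,228.78
Ending inventory (cost pool remaining) = $7,514.22
Check: goods available $18,743.00 = COGS $11,228.78 + ending $7,514.22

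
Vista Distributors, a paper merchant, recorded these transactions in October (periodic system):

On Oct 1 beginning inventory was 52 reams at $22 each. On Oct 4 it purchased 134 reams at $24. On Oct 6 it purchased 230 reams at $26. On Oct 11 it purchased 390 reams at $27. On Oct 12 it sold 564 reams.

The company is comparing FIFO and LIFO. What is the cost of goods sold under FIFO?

FIFO COGS: 52 @ $22 + 134 @ $24 + 230 @ $26 + 148 @ $27 = $14,336
LIFO COGS: 390 @ $27 + 174 @ $26 = $15,054

COGS = $14,336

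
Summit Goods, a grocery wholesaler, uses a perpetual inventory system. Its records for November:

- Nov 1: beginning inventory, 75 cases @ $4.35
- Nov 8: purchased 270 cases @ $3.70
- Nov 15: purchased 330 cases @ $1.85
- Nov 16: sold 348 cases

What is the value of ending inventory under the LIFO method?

Ending inventory = $1,258.65

Nov 16, 348 sold [LIFO — newest first]: 330 @ $1.85 + 18 @ $3.70 = $677.10
Ending inventory: 75 @ $4.35 + 252 @ $3.70 = $1,258.65
Check: goods available $1,935.75 = COGS $677.10 + ending $1,258.65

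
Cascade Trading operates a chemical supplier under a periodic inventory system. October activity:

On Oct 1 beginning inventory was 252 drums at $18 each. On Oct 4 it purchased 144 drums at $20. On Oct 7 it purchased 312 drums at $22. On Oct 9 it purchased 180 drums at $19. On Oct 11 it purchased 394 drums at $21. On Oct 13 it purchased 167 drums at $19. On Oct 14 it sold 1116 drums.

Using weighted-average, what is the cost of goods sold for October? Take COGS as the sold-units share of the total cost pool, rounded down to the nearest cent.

Oct 14, sell 1116: 1116/1449 × $29,147.00 → $22,448.62
Ending inventory (cost pool remaining) = $6,698.38

COGS = $22,448.62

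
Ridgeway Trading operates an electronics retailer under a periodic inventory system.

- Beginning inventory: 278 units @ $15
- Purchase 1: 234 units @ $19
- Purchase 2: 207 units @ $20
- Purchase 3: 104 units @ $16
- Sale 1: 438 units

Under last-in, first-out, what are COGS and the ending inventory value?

COGS = $8,217; ending inventory = $6,203

Sale 1 (438) [LIFO — newest first]: 104 @ $16 + 207 @ $20 + 127 @ $19 = $8,217
Ending inventory: 278 @ $15 + 107 @ $19 = $6,203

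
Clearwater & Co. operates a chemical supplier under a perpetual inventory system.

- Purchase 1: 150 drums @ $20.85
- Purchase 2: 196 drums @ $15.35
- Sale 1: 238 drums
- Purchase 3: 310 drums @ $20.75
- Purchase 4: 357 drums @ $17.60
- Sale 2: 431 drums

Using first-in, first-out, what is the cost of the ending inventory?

Ending inventory = $6,054.40

Sale 1 (238) [FIFO — oldest first]: 150 @ $20.85 + 88 @ $15.35 = $4,478.30
Sale 2 (431) [FIFO — oldest first]: 108 @ $15.35 + 310 @ $20.75 + 13 @ $17.60 = $8,319.10
Total COGS = $4,478.30 + $8,319.10 = $12,797.40
Ending inventory: 344 @ $17.60 = $6,054.40
Check: goods available $18,851.80 = COGS $12,797.40 + ending $6,054.40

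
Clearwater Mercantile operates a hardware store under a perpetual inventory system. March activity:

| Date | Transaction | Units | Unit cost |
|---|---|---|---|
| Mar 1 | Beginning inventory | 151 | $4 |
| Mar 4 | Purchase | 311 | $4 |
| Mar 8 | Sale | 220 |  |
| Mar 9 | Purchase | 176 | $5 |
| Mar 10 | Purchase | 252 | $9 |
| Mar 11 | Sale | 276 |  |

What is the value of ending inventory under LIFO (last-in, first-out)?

Ending inventory = $1,728

Mar 8, 220 sold [LIFO — newest first]: 220 @ $4 = $880
Mar 11, 276 sold [LIFO — newest first]: 252 @ $9 + 24 @ $5 = $2,388
Total COGS = $880 + $2,388 = $3,268
Ending inventory: 151 @ $4 + 91 @ $4 + 152 @ $5 = $1,728
Check: goods available $4,996 = COGS $3,268 + ending $1,728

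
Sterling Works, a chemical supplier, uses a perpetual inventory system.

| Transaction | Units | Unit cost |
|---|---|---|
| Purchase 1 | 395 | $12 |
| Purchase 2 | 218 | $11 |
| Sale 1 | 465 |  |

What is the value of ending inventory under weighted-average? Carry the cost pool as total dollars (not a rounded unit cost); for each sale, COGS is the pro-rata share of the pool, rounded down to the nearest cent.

Ending inventory = $1,723.37

After Purchase 1: 395 on hand, pool $4,740.00 (≈ $12.0000 each)
After Purchase 2: 613 on hand, pool $7,138.00 (≈ $11.6444 each)
Sale 1, sell 465: 465/613 × $7,138.00 → $5,414.63
Ending inventory (cost pool remaining) = $1,723.37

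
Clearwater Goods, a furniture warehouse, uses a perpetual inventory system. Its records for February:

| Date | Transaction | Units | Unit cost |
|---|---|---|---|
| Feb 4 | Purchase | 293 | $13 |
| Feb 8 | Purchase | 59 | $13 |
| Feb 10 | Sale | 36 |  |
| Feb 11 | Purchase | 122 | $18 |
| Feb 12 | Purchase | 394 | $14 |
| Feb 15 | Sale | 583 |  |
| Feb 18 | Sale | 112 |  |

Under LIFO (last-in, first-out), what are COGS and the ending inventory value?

Feb 10, 36 sold [LIFO — newest first]: 36 @ $13 = $468
Feb 15, 583 sold [LIFO — newest first]: 394 @ $14 + 122 @ $18 + 23 @ $13 + 44 @ $13 = $8,583
Feb 18, 112 sold [LIFO — newest first]: 112 @ $13 = $1,456
Total COGS = $468 + $8,583 + $1,456 = $10,507
Ending inventory: 137 @ $13 = $1,781

COGS = $10,507; ending inventory = $1,781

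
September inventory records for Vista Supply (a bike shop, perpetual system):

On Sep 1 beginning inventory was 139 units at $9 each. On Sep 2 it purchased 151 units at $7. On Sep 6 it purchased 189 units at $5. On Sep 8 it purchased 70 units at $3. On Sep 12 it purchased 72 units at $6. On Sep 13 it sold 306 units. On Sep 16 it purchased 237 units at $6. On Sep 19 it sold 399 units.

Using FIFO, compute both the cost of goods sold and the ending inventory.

Sep 13, 306 sold [FIFO — oldest first]: 139 @ $9 + 151 @ $7 + 16 @ $5 = $2,388
Sep 19, 399 sold [FIFO — oldest first]: 173 @ $5 + 70 @ $3 + 72 @ $6 + 84 @ $6 = $2,011
Total COGS = $2,388 + $2,011 = $4,399
Ending inventory: 153 @ $6 = $918
Check: goods available $5,317 = COGS $4,399 + ending $918

COGS = $4,399; ending inventory = $918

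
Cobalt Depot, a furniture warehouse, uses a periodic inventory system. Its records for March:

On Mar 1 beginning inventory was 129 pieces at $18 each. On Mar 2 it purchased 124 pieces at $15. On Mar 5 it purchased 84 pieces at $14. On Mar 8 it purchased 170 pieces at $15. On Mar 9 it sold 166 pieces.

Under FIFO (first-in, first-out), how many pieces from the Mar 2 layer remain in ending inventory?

Mar 9, 166 sold [FIFO — oldest first]: 129 @ $18 + 37 @ $15 = $2,877
Ending inventory: 87 @ $15 + 84 @ $14 + 170 @ $15 = $5,031

87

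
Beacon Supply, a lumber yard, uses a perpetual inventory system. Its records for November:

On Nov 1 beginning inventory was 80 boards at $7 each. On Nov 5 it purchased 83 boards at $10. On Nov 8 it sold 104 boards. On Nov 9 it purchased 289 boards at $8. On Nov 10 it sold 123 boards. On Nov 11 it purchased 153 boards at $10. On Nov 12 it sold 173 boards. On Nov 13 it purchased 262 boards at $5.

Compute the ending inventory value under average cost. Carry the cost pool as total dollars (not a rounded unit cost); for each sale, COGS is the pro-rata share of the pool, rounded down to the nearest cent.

Ending inventory = $3,126.87

After Nov 1: 80 on hand, pool $560.00 (≈ $7.0000 each)
After Nov 5: 163 on hand, pool $1,390.00 (≈ $8.5276 each)
Nov 8, sell 104: 104/163 × $1,390.00 → $886.87
After Nov 9: 348 on hand, pool $2,815.13 (≈ $8.0895 each)
Nov 10, sell 123: 123/348 × $2,815.13 → $995.00
After Nov 11: 378 on hand, pool $3,350.13 (≈ $8.8628 each)
Nov 12, sell 173: 173/378 × $3,350.13 → $1,533.26
After Nov 13: 467 on hand, pool $3,126.87 (≈ $6.6957 each)
Total COGS = $886.87 + $995.00 + $1,533.26 = $3,415.13
Ending inventory (cost pool remaining) = $3,126.87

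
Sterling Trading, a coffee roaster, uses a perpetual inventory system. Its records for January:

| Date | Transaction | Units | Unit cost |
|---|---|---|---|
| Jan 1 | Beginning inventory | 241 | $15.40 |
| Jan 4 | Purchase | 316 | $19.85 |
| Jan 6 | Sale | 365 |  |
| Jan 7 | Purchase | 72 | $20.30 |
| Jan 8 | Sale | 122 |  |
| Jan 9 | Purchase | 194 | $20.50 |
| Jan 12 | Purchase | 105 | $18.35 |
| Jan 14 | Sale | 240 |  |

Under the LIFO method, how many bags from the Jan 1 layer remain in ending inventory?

Jan 6, 365 sold [LIFO — newest first]: 316 @ $19.85 + 49 @ $15.40 = $7,027.20
Jan 8, 122 sold [LIFO — newest first]: 72 @ $20.30 + 50 @ $15.40 = $2,231.60
Jan 14, 240 sold [LIFO — newest first]: 105 @ $18.35 + 135 @ $20.50 = $4,694.25
Total COGS = $7,027.20 + $2,231.60 + $4,694.25 = $13,953.05
Ending inventory: 142 @ $15.40 + 59 @ $20.50 = $3,396.30
Check: goods available $17,349.35 = COGS $13,953.05 + ending $3,396.30

142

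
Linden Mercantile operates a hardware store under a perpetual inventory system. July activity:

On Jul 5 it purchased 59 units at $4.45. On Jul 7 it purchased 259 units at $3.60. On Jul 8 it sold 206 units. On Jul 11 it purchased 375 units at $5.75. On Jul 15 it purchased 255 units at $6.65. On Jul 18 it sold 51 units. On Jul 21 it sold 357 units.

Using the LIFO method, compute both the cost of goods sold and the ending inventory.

COGS = $3,317.10; ending inventory = $1,729.85

Jul 8, 206 sold [LIFO — newest first]: 206 @ $3.60 = $741.60
Jul 18, 51 sold [LIFO — newest first]: 51 @ $6.65 = $339.15
Jul 21, 357 sold [LIFO — newest first]: 204 @ $6.65 + 153 @ $5.75 = $2,236.35
Total COGS = $741.60 + $339.15 + $2,236.35 = $3,317.10
Ending inventory: 59 @ $4.45 + 53 @ $3.60 + 222 @ $5.75 = $1,729.85
Check: goods available $5,046.95 = COGS $3,317.10 + ending $1,729.85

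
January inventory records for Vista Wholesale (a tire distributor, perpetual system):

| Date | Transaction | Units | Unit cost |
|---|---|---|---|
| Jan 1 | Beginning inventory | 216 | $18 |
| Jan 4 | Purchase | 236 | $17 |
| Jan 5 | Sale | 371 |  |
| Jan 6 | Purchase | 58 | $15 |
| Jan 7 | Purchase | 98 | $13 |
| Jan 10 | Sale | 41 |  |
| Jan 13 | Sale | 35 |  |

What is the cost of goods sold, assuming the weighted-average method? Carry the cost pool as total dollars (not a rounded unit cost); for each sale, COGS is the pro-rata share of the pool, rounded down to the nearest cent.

COGS = $7,625.79

After Jan 1: 216 on hand, pool $3,888.00 (≈ $18.0000 each)
After Jan 4: 452 on hand, pool $7,900.00 (≈ $17.4779 each)
Jan 5, sell 371: 371/452 × $7,900.00 → $6,484.29
After Jan 6: 139 on hand, pool $2,285.71 (≈ $16.4440 each)
After Jan 7: 237 on hand, pool $3,559.71 (≈ $15.0199 each)
Jan 10, sell 41: 41/237 × $3,559.71 → $615.81
Jan 13, sell 35: 35/196 × $2,943.90 → $525.69
Total COGS = $6,484.29 + $615.81 + $525.69 = $7,625.79
Ending inventory (cost pool remaining) = $2,418.21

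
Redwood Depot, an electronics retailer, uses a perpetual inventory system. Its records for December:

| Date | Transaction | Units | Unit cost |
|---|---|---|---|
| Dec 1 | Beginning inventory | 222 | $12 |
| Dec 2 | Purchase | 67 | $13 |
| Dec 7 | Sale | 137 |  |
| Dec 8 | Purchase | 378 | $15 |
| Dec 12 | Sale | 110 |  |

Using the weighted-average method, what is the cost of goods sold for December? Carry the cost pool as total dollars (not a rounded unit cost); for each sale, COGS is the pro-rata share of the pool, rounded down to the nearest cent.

COGS = $3,238.43

After Dec 1: 222 on hand, pool $2,664.00 (≈ $12.0000 each)
After Dec 2: 289 on hand, pool $3,535.00 (≈ $12.2318 each)
Dec 7, sell 137: 137/289 × $3,535.00 → $1,675.76
After Dec 8: 530 on hand, pool $7,529.24 (≈ $14.2061 each)
Dec 12, sell 110: 110/530 × $7,529.24 → $1,562.67
Total COGS = $1,675.76 + $1,562.67 = $3,238.43
Ending inventory (cost pool remaining) = $5,966.57
Check: goods available $9,205.00 = COGS $3,238.43 + ending $5,966.57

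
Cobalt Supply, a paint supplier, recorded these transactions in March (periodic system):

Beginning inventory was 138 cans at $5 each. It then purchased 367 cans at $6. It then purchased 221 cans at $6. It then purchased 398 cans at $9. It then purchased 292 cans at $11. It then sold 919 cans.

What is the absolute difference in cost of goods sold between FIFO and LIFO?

FIFO COGS: 138 @ $5 + 367 @ $6 + 221 @ $6 + 193 @ $9 = $5,955
LIFO COGS: 292 @ $11 + 398 @ $9 + 221 @ $6 + 8 @ $6 = $8,168
Difference = |$5,955 − $8,168| = $2,213

$2,213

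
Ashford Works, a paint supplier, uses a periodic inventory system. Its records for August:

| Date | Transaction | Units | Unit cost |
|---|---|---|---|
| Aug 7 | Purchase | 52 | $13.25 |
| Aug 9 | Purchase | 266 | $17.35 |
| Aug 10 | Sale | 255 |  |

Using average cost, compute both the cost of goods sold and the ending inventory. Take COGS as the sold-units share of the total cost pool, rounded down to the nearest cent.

COGS = $4,253.28; ending inventory = $1,050.82

Aug 10, sell 255: 255/318 × $5,304.10 → $4,253.28
Ending inventory (cost pool remaining) = $1,050.82
Check: goods available $5,304.10 = COGS $4,253.28 + ending $1,050.82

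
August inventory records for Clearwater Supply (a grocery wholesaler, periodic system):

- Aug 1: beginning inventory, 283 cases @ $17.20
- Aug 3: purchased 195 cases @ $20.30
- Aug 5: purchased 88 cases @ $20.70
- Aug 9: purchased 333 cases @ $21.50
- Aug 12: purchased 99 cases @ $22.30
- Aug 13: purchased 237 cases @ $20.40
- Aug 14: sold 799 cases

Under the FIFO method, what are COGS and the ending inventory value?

COGS = $15,657.20; ending inventory = $9,192.50

Aug 14, 799 sold [FIFO — oldest first]: 283 @ $17.20 + 195 @ $20.30 + 88 @ $20.70 + 233 @ $21.50 = $15,657.20
Ending inventory: 100 @ $21.50 + 99 @ $22.30 + 237 @ $20.40 = $9,192.50
Check: goods available $24,849.70 = COGS $15,657.20 + ending $9,192.50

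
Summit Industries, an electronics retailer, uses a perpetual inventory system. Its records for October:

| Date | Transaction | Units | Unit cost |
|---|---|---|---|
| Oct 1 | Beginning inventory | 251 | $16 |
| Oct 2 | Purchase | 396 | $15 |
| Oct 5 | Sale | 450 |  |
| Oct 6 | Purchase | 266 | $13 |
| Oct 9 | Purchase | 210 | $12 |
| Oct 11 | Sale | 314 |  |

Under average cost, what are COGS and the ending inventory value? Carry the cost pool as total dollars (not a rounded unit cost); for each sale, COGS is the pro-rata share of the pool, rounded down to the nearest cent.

After Oct 1: 251 on hand, pool $4,016.00 (≈ $16.0000 each)
After Oct 2: 647 on hand, pool $9,956.00 (≈ $15.3879 each)
Oct 5, sell 450: 450/647 × $9,956.00 → $6,924.57
After Oct 6: 463 on hand, pool $6,489.43 (≈ $14.0160 each)
After Oct 9: 673 on hand, pool $9,009.43 (≈ $13.3870 each)
Oct 11, sell 314: 314/673 × $9,009.43 → $4,203.50
Total COGS = $6,924.57 + $4,203.50 = $11,128.07
Ending inventory (cost pool remaining) = $4,805.93

COGS = $11,128.07; ending inventory = $4,805.93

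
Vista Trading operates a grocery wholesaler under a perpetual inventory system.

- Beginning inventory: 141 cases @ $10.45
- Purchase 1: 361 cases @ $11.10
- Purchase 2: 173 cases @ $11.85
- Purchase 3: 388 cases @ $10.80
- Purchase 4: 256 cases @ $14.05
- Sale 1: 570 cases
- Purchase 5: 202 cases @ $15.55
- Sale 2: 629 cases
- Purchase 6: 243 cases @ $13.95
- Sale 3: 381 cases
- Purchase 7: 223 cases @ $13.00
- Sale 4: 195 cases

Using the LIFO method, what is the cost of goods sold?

COGS = $22,433.00

Sale 1 (570) [LIFO — newest first]: 256 @ $14.05 + 314 @ $10.80 = $6,988.00
Sale 2 (629) [LIFO — newest first]: 202 @ $15.55 + 74 @ $10.80 + 173 @ $11.85 + 180 @ $11.10 = $7,988.35
Sale 3 (381) [LIFO — newest first]: 243 @ $13.95 + 138 @ $11.10 = $4,921.65
Sale 4 (195) [LIFO — newest first]: 195 @ $13.00 = $2,535.00
Total COGS = $6,988.00 + $7,988.35 + $4,921.65 + $2,535.00 = $22,433.00
Ending inventory: 141 @ $10.45 + 43 @ $11.10 + 28 @ $13.00 = $2,314.75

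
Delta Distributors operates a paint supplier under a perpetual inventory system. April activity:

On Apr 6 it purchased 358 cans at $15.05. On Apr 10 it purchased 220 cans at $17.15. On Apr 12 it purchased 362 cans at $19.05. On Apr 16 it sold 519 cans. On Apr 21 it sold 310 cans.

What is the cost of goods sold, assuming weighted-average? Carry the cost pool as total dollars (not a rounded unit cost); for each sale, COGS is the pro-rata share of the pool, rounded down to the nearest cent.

COGS = $14,160.90

After Apr 6: 358 on hand, pool $5,387.90 (≈ $15.0500 each)
After Apr 10: 578 on hand, pool $9,160.90 (≈ $15.8493 each)
After Apr 12: 940 on hand, pool $16,057.00 (≈ $17.0819 each)
Apr 16, sell 519: 519/940 × $16,057.00 → $8,865.51
Apr 21, sell 310: 310/421 × $7,191.49 → $5,295.39
Total COGS = $8,865.51 + $5,295.39 = $14,160.90
Ending inventory (cost pool remaining) = $1,896.10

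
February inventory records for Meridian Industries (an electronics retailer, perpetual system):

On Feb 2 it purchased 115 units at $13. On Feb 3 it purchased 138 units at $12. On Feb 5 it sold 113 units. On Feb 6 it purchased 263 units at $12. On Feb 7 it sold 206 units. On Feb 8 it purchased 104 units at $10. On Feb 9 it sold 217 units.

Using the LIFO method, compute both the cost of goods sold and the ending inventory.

COGS = $6,255; ending inventory = $1,092

Feb 5, 113 sold [LIFO — newest first]: 113 @ $12 = $1,356
Feb 7, 206 sold [LIFO — newest first]: 206 @ $12 = $2,472
Feb 9, 217 sold [LIFO — newest first]: 104 @ $10 + 57 @ $12 + 25 @ $12 + 31 @ $13 = $2,427
Total COGS = $1,356 + $2,472 + $2,427 = $6,255
Ending inventory: 84 @ $13 = $1,092
Check: goods available $7,347 = COGS $6,255 + ending $1,092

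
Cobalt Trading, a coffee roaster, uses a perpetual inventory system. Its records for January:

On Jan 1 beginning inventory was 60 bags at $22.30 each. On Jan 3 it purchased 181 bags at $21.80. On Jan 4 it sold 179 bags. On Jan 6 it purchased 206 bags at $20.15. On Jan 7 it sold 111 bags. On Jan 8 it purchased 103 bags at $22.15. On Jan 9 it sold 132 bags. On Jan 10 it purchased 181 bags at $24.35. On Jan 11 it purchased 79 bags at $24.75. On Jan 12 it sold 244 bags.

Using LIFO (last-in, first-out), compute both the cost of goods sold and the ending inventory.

COGS = $14,977.65; ending inventory = $3,101.10

Jan 4, 179 sold [LIFO — newest first]: 179 @ $21.80 = $3,902.20
Jan 7, 111 sold [LIFO — newest first]: 111 @ $20.15 = $2,236.65
Jan 9, 132 sold [LIFO — newest first]: 103 @ $22.15 + 29 @ $20.15 = $2,865.80
Jan 12, 244 sold [LIFO — newest first]: 79 @ $24.75 + 165 @ $24.35 = $5,973.00
Total COGS = $3,902.20 + $2,236.65 + $2,865.80 + $5,973.00 = $14,977.65
Ending inventory: 60 @ $22.30 + 2 @ $21.80 + 66 @ $20.15 + 16 @ $24.35 = $3,101.10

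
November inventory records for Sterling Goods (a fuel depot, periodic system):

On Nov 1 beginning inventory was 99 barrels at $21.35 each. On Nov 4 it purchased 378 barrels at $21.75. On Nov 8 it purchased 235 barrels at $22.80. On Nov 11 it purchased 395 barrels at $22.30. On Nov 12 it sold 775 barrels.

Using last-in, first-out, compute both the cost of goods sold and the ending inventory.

Nov 12, 775 sold [LIFO — newest first]: 395 @ $22.30 + 235 @ $22.80 + 145 @ $21.75 = $17,320.25
Ending inventory: 99 @ $21.35 + 233 @ $21.75 = $7,181.40

COGS = $17,320.25; ending inventory = $7,181.40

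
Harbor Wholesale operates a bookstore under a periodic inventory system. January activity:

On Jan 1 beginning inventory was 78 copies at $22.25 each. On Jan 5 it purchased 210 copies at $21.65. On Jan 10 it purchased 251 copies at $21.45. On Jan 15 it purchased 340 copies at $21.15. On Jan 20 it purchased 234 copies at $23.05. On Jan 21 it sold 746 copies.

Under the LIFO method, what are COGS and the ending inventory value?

Jan 21, 746 sold [LIFO — newest first]: 234 @ $23.05 + 340 @ $21.15 + 172 @ $21.45 = $16,274.10
Ending inventory: 78 @ $22.25 + 210 @ $21.65 + 79 @ $21.45 = $7,976.55
Check: goods available $24,250.65 = COGS $16,274.10 + ending $7,976.55

COGS = $16,274.10; ending inventory = $7,976.55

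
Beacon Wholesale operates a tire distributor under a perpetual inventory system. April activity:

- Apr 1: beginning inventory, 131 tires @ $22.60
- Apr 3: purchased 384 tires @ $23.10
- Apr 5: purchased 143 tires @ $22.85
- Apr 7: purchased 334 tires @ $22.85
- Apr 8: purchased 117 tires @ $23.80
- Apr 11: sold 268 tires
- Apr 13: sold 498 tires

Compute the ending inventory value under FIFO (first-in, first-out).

Apr 11, 268 sold [FIFO — oldest first]: 131 @ $22.60 + 137 @ $23.10 = $6,125.30
Apr 13, 498 sold [FIFO — oldest first]: 247 @ $23.10 + 143 @ $22.85 + 108 @ $22.85 = $11,441.05
Total COGS = $6,125.30 + $11,441.05 = $17,566.35
Ending inventory: 226 @ $22.85 + 117 @ $23.80 = $7,948.70
Check: goods available $25,515.05 = COGS $17,566.35 + ending $7,948.70

Ending inventory = $7,948.70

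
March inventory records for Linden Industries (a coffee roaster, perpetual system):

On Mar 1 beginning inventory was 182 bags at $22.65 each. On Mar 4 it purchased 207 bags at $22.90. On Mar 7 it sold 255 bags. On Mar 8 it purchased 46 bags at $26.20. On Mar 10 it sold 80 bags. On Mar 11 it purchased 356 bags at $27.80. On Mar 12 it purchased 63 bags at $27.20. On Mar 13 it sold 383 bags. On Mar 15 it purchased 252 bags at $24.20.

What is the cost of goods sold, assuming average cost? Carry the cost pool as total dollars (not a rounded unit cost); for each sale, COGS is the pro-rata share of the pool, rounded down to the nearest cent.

After Mar 1: 182 on hand, pool $4,122.30 (≈ $22.6500 each)
After Mar 4: 389 on hand, pool $8,862.60 (≈ $22.7830 each)
Mar 7, sell 255: 255/389 × $8,862.60 → $5,809.67
After Mar 8: 180 on hand, pool $4,258.13 (≈ $23.6563 each)
Mar 10, sell 80: 80/180 × $4,258.13 → $1,892.50
After Mar 11: 456 on hand, pool $12,262.43 (≈ $26.8913 each)
After Mar 12: 519 on hand, pool $13,976.03 (≈ $26.9288 each)
Mar 13, sell 383: 383/519 × $13,976.03 → $10,313.71
After Mar 15: 388 on hand, pool $9,760.72 (≈ $25.1565 each)
Total COGS = $5,809.67 + $1,892.50 + $10,313.71 = $18,015.88
Ending inventory (cost pool remaining) = $9,760.72

COGS = $18,015.88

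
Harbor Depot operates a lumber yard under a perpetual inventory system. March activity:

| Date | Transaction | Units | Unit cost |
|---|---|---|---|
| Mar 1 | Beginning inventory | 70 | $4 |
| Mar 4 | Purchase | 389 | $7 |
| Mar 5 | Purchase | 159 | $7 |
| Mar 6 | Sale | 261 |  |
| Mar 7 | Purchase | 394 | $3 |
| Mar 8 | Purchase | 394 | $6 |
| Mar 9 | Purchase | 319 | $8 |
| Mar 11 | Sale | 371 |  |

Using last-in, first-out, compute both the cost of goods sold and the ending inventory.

COGS = $4,691; ending inventory = $5,523

Mar 6, 261 sold [LIFO — newest first]: 159 @ $7 + 102 @ $7 = $1,827
Mar 11, 371 sold [LIFO — newest first]: 319 @ $8 + 52 @ $6 = $2,864
Total COGS = $1,827 + $2,864 = $4,691
Ending inventory: 70 @ $4 + 287 @ $7 + 394 @ $3 + 342 @ $6 = $5,523
Check: goods available $10,214 = COGS $4,691 + ending $5,523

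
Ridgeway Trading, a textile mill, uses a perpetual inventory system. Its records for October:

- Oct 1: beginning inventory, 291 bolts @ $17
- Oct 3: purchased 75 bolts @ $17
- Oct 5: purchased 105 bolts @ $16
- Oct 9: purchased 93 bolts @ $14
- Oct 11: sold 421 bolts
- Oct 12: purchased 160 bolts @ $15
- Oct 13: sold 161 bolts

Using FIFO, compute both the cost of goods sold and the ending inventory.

COGS = $9,474; ending inventory = $2,130

Oct 11, 421 sold [FIFO — oldest first]: 291 @ $17 + 75 @ $17 + 55 @ $16 = $7,102
Oct 13, 161 sold [FIFO — oldest first]: 50 @ $16 + 93 @ $14 + 18 @ $15 = $2,372
Total COGS = $7,102 + $2,372 = $9,474
Ending inventory: 142 @ $15 = $2,130
Check: goods available $11,604 = COGS $9,474 + ending $2,130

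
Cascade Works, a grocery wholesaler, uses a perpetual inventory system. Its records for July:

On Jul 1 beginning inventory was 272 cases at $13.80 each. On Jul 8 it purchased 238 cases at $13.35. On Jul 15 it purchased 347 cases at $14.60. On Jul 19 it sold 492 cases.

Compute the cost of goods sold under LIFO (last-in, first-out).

COGS = $7,001.95

Jul 19, 492 sold [LIFO — newest first]: 347 @ $14.60 + 145 @ $13.35 = $7,001.95
Ending inventory: 272 @ $13.80 + 93 @ $13.35 = $4,995.15
Check: goods available $11,997.10 = COGS $7,001.95 + ending $4,995.15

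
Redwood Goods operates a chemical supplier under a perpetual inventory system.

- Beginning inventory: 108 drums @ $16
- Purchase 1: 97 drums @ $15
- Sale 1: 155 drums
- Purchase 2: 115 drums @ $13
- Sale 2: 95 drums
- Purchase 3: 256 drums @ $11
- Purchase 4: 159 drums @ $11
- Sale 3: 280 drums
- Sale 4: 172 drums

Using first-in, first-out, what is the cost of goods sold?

COGS = $8,880

Sale 1 (155) [FIFO — oldest first]: 108 @ $16 + 47 @ $15 = $2,433
Sale 2 (95) [FIFO — oldest first]: 50 @ $15 + 45 @ $13 = $1,335
Sale 3 (280) [FIFO — oldest first]: 70 @ $13 + 210 @ $11 = $3,220
Sale 4 (172) [FIFO — oldest first]: 46 @ $11 + 126 @ $11 = $1,892
Total COGS = $2,433 + $1,335 + $3,220 + $1,892 = $8,880
Ending inventory: 33 @ $11 = $363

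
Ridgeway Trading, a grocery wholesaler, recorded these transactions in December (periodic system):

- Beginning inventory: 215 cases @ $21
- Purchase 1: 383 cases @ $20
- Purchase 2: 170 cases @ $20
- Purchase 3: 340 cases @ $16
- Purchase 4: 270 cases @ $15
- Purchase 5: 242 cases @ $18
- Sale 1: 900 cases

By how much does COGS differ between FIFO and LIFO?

$2,881

FIFO COGS: 215 @ $21 + 383 @ $20 + 170 @ $20 + 132 @ $16 = $17,687
LIFO COGS: 242 @ $18 + 270 @ $15 + 340 @ $16 + 48 @ $20 = $14,806
Difference = |$17,687 − $14,806| = $2,881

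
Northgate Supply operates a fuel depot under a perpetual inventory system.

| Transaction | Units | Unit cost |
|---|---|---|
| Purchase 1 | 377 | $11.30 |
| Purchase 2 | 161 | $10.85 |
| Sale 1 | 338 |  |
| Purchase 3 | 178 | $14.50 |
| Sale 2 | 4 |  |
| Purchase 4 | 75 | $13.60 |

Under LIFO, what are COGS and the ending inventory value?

Sale 1 (338) [LIFO — newest first]: 161 @ $10.85 + 177 @ $11.30 = $3,746.95
Sale 2 (4) [LIFO — newest first]: 4 @ $14.50 = $58.00
Total COGS = $3,746.95 + $58.00 = $3,804.95
Ending inventory: 200 @ $11.30 + 174 @ $14.50 + 75 @ $13.60 = $5,803.00

COGS = $3,804.95; ending inventory = $5,803.00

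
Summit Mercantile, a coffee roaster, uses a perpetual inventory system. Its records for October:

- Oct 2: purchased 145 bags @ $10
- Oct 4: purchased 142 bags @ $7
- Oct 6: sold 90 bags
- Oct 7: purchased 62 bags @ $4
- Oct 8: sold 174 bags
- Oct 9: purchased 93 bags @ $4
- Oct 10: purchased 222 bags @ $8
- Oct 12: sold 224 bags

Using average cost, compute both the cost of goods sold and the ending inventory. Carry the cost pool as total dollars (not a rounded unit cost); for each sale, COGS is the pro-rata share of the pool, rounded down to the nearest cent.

COGS = $3,616.81; ending inventory = $1,223.19

After Oct 2: 145 on hand, pool $1,450.00 (≈ $10.0000 each)
After Oct 4: 287 on hand, pool $2,444.00 (≈ $8.5157 each)
Oct 6, sell 90: 90/287 × $2,444.00 → $766.41
After Oct 7: 259 on hand, pool $1,925.59 (≈ $7.4347 each)
Oct 8, sell 174: 174/259 × $1,925.59 → $1,293.63
After Oct 9: 178 on hand, pool $1,003.96 (≈ $5.6402 each)
After Oct 10: 400 on hand, pool $2,779.96 (≈ $6.9499 each)
Oct 12, sell 224: 224/400 × $2,779.96 → $1,556.77
Total COGS = $766.41 + $1,293.63 + $1,556.77 = $3,616.81
Ending inventory (cost pool remaining) = $1,223.19
Check: goods available $4,840.00 = COGS $3,616.81 + ending $1,223.19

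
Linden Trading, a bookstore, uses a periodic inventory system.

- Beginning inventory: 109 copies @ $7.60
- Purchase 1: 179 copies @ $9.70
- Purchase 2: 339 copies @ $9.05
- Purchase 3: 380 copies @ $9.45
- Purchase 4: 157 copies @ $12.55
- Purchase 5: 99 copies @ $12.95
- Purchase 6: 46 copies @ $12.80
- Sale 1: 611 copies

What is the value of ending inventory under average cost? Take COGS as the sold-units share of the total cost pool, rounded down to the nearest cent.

Ending inventory = $6,966.59

Sale 1, sell 611: 611/1309 × $13,064.85 → $6,098.26
Ending inventory (cost pool remaining) = $6,966.59
Check: goods available $13,064.85 = COGS $6,098.26 + ending $6,966.59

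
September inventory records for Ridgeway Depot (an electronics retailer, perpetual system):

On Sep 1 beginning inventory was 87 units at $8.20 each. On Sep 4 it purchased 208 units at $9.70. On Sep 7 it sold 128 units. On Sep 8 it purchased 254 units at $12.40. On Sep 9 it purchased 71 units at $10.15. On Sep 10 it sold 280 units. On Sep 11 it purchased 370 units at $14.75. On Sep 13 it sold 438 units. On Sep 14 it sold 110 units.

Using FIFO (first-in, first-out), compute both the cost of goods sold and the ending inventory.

Sep 7, 128 sold [FIFO — oldest first]: 87 @ $8.20 + 41 @ $9.70 = $1,111.10
Sep 10, 280 sold [FIFO — oldest first]: 167 @ $9.70 + 113 @ $12.40 = $3,021.10
Sep 13, 438 sold [FIFO — oldest first]: 141 @ $12.40 + 71 @ $10.15 + 226 @ $14.75 = $5,802.55
Sep 14, 110 sold [FIFO — oldest first]: 110 @ $14.75 = $1,622.50
Total COGS = $1,111.10 + $3,021.10 + $5,802.55 + $1,622.50 = $11,557.25
Ending inventory: 34 @ $14.75 = $501.50

COGS = $11,557.25; ending inventory = $501.50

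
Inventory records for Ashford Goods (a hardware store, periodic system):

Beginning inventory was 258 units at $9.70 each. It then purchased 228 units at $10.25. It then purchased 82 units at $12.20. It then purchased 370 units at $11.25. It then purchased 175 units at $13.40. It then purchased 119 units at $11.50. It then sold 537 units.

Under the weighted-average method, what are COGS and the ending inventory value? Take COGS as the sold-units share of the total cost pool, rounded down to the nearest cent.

Sale 1, sell 537: 537/1232 × $13,716.00 → $5,978.48
Ending inventory (cost pool remaining) = $7,737.52

COGS = $5,978.48; ending inventory = $7,737.52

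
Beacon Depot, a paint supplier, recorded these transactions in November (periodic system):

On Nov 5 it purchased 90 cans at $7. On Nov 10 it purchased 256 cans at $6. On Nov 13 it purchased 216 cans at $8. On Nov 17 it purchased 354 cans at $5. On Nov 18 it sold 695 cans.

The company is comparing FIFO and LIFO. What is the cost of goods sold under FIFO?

FIFO COGS: 90 @ $7 + 256 @ $6 + 216 @ $8 + 133 @ $5 = $4,559
LIFO COGS: 354 @ $5 + 216 @ $8 + 125 @ $6 = $4,248

COGS = $4,559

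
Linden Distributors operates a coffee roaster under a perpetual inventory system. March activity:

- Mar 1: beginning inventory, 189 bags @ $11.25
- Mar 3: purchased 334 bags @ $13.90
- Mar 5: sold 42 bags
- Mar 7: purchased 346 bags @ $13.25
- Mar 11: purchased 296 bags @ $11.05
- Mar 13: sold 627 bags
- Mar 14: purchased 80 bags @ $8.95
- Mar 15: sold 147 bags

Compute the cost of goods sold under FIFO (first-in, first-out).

COGS = $10,651.10

Mar 5, 42 sold [FIFO — oldest first]: 42 @ $11.25 = $472.50
Mar 13, 627 sold [FIFO — oldest first]: 147 @ $11.25 + 334 @ $13.90 + 146 @ $13.25 = $8,230.85
Mar 15, 147 sold [FIFO — oldest first]: 147 @ $13.25 = $1,947.75
Total COGS = $472.50 + $8,230.85 + $1,947.75 = $10,651.10
Ending inventory: 53 @ $13.25 + 296 @ $11.05 + 80 @ $8.95 = $4,689.05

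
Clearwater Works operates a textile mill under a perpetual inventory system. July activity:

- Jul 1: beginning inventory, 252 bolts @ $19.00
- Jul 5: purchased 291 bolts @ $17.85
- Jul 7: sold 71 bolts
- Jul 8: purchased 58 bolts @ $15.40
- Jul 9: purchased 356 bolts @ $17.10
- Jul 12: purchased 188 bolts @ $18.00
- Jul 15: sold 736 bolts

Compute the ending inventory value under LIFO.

Ending inventory = $6,323.10

Jul 7, 71 sold [LIFO — newest first]: 71 @ $17.85 = $1,267.35
Jul 15, 736 sold [LIFO — newest first]: 188 @ $18.00 + 356 @ $17.10 + 58 @ $15.40 + 134 @ $17.85 = $12,756.70
Total COGS = $1,267.35 + $12,756.70 = $14,024.05
Ending inventory: 252 @ $19.00 + 86 @ $17.85 = $6,323.10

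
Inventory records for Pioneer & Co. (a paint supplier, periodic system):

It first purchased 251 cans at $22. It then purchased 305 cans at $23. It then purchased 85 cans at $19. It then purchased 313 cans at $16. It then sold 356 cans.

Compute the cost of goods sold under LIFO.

Sale 1 (356) [LIFO — newest first]: 313 @ $16 + 43 @ $19 = $5,825
Ending inventory: 251 @ $22 + 305 @ $23 + 42 @ $19 = $13,335
Check: goods available $19,160 = COGS $5,825 + ending $13,335

COGS = $5,825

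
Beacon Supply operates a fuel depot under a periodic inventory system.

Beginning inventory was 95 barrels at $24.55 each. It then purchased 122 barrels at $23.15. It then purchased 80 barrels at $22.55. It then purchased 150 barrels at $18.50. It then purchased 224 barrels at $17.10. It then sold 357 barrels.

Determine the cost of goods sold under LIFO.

COGS = $6,290.90

Sale 1 (357) [LIFO — newest first]: 224 @ $17.10 + 133 @ $18.50 = $6,290.90
Ending inventory: 95 @ $24.55 + 122 @ $23.15 + 80 @ $22.55 + 17 @ $18.50 = $7,275.05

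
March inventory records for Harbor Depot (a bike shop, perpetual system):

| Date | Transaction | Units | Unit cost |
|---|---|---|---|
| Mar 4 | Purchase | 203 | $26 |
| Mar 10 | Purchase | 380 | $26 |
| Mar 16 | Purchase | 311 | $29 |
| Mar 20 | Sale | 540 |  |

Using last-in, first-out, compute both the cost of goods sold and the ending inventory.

COGS = $14,973; ending inventory = $9,204

Mar 20, 540 sold [LIFO — newest first]: 311 @ $29 + 229 @ $26 = $14,973
Ending inventory: 203 @ $26 + 151 @ $26 = $9,204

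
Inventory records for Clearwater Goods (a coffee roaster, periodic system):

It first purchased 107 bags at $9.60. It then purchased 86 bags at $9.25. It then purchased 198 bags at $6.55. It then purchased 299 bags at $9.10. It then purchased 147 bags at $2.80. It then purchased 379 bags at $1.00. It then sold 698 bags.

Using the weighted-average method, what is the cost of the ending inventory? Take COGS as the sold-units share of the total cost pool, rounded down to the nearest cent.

Sale 1, sell 698: 698/1216 × $6,631.10 → $3,806.33
Ending inventory (cost pool remaining) = $2,824.77

Ending inventory = $2,824.77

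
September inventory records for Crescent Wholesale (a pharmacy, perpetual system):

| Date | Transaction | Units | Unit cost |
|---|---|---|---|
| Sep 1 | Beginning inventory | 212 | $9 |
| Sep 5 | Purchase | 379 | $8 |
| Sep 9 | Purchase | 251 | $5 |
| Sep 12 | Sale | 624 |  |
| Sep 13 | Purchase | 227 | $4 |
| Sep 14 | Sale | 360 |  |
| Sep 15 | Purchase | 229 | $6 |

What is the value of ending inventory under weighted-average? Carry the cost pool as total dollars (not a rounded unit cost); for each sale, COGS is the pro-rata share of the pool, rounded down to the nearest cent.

After Sep 1: 212 on hand, pool $1,908.00 (≈ $9.0000 each)
After Sep 5: 591 on hand, pool $4,940.00 (≈ $8.3587 each)
After Sep 9: 842 on hand, pool $6,195.00 (≈ $7.3575 each)
Sep 12, sell 624: 624/842 × $6,195.00 → $4,591.06
After Sep 13: 445 on hand, pool $2,511.94 (≈ $5.6448 each)
Sep 14, sell 360: 360/445 × $2,511.94 → $2,032.13
After Sep 15: 314 on hand, pool $1,853.81 (≈ $5.9039 each)
Total COGS = $4,591.06 + $2,032.13 = $6,623.19
Ending inventory (cost pool remaining) = $1,853.81
Check: goods available $8,477.00 = COGS $6,623.19 + ending $1,853.81

Ending inventory = $1,853.81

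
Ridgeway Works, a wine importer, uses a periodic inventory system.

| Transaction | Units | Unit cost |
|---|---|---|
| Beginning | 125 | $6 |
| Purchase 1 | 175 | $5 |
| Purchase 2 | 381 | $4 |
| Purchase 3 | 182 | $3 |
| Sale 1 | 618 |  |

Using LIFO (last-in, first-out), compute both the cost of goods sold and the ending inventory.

COGS = $2,345; ending inventory = $1,350

Sale 1 (618) [LIFO — newest first]: 182 @ $3 + 381 @ $4 + 55 @ $5 = $2,345
Ending inventory: 125 @ $6 + 120 @ $5 = $1,350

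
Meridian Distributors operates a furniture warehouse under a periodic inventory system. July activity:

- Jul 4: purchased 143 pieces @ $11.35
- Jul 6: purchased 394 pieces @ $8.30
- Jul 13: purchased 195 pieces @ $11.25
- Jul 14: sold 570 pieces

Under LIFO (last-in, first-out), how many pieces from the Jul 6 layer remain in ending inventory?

19

Jul 14, 570 sold [LIFO — newest first]: 195 @ $11.25 + 375 @ $8.30 = $5,306.25
Ending inventory: 143 @ $11.35 + 19 @ $8.30 = $1,780.75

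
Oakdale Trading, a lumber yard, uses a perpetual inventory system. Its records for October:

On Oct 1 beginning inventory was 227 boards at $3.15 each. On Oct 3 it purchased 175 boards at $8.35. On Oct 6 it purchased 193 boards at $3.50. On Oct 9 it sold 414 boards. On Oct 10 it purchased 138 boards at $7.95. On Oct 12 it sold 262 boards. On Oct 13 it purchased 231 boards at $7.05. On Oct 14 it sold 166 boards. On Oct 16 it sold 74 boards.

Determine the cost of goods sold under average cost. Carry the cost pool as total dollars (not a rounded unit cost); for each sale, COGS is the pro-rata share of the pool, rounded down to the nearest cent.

COGS = $5,247.51

After Oct 1: 227 on hand, pool $715.05 (≈ $3.1500 each)
After Oct 3: 402 on hand, pool $2,176.30 (≈ $5.4137 each)
After Oct 6: 595 on hand, pool $2,851.80 (≈ $4.7929 each)
Oct 9, sell 414: 414/595 × $2,851.80 → $1,984.27
After Oct 10: 319 on hand, pool $1,964.63 (≈ $6.1587 each)
Oct 12, sell 262: 262/319 × $1,964.63 → $1,613.58
After Oct 13: 288 on hand, pool $1,979.60 (≈ $6.8736 each)
Oct 14, sell 166: 166/288 × $1,979.60 → $1,141.01
Oct 16, sell 74: 74/122 × $838.59 → $508.65
Total COGS = $1,984.27 + $1,613.58 + $1,141.01 + $508.65 = $5,247.51
Ending inventory (cost pool remaining) = $329.94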